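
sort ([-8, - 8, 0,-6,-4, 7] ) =[ - 8, -8, - 6,  -  4,  0,7 ] 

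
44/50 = 22/25 = 0.88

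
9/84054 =3/28018 = 0.00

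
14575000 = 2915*5000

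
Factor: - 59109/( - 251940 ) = 61/260= 2^( - 2)*5^( - 1 )*13^( - 1)*61^1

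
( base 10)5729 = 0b1011001100001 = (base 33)58k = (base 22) bi9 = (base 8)13141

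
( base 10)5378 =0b1010100000010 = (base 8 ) 12402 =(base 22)B2A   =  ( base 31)5IF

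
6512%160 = 112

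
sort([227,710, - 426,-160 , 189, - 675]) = [ - 675 , - 426, - 160,189, 227,710 ]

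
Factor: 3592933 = 17^1*211349^1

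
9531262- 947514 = 8583748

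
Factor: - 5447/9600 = -2^ ( - 7 ) * 3^( - 1)*5^(  -  2)*13^1 * 419^1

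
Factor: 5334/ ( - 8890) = -3^1*5^ (-1 ) = - 3/5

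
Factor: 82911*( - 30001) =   -  2487412911=- 3^1*19^1*29^1 * 953^1*1579^1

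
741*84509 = 62621169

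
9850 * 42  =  413700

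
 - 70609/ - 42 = 1681 + 1/6 = 1681.17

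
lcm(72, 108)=216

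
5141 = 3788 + 1353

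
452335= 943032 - 490697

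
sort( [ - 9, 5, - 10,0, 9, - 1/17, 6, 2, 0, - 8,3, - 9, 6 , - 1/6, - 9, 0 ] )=[-10,-9,-9, - 9, - 8, - 1/6,  -  1/17,0, 0, 0, 2, 3,5,6,6,  9] 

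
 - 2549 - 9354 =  - 11903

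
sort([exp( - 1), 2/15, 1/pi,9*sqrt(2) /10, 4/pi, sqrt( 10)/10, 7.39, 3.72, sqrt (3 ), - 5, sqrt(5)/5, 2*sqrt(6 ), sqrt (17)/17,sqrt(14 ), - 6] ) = [ - 6, - 5, 2/15, sqrt( 17)/17, sqrt(10)/10 , 1/pi , exp( - 1 ), sqrt(5)/5,  9*sqrt( 2)/10 , 4/pi, sqrt( 3 ), 3.72,  sqrt(14 ),2* sqrt( 6 ), 7.39 ] 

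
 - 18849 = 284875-303724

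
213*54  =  11502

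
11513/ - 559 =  - 11513/559 = - 20.60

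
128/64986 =64/32493  =  0.00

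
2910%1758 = 1152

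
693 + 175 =868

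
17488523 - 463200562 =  - 445712039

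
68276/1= 68276 = 68276.00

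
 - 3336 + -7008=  - 10344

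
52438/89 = 52438/89 = 589.19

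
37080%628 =28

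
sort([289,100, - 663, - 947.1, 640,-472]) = [-947.1,  -  663, - 472, 100, 289, 640 ] 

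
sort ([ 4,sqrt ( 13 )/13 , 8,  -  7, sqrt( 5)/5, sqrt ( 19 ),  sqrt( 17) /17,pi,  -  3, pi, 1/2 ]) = [- 7 , - 3, sqrt( 17)/17,  sqrt(13 )/13,sqrt( 5) /5, 1/2,pi,pi, 4,sqrt( 19) , 8]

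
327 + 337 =664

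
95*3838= 364610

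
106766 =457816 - 351050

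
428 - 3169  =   - 2741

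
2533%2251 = 282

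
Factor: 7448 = 2^3*7^2*19^1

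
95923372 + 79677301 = 175600673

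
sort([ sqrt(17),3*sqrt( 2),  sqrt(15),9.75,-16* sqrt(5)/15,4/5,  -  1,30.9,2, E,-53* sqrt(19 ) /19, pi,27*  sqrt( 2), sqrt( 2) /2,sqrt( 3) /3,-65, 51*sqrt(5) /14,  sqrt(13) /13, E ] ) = [ - 65, - 53*sqrt( 19) /19,- 16*sqrt(5)/15,-1,sqrt( 13 )/13, sqrt(3 ) /3,sqrt(2 )/2, 4/5, 2,E,E,pi , sqrt( 15 ), sqrt(17),3*sqrt(2 ),51 * sqrt(5) /14,9.75,30.9, 27 * sqrt(2) ]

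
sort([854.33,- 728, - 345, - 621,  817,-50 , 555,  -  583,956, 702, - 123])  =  [-728, - 621,-583,  -  345 , - 123, - 50,555,702,817, 854.33,956]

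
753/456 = 1+99/152 = 1.65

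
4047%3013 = 1034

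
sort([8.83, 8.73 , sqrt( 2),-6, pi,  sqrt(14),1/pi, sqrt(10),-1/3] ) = [ -6,  -  1/3 , 1/pi,  sqrt(2) , pi, sqrt ( 10),sqrt( 14), 8.73, 8.83] 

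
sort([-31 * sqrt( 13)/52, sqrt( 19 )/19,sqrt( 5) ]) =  [ -31*sqrt(13 ) /52,sqrt( 19)/19 , sqrt(5)]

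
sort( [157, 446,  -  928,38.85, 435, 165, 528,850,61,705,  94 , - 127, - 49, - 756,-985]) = [ - 985, - 928, - 756 , - 127, - 49, 38.85, 61,  94,  157, 165,435, 446, 528,705 , 850]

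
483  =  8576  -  8093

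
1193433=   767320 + 426113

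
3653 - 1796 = 1857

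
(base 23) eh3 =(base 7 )31512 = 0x1E78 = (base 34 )6PE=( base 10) 7800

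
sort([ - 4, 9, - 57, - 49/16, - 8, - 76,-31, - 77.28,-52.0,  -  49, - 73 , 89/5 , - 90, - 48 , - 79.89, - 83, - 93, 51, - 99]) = [-99, - 93, - 90, - 83 ,-79.89, - 77.28,-76, - 73,-57, - 52.0, - 49, -48, - 31, - 8, - 4, - 49/16,  9 , 89/5, 51 ]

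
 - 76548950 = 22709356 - 99258306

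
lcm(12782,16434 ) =115038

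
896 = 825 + 71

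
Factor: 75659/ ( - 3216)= - 2^(-4)*3^( - 1 ) * 67^( - 1 ) * 75659^1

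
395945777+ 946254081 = 1342199858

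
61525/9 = 6836+1/9 = 6836.11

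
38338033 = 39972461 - 1634428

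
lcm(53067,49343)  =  2812551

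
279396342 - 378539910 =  - 99143568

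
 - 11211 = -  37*303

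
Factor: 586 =2^1*293^1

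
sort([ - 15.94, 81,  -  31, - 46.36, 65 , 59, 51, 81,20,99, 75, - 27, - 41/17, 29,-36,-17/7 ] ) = [-46.36, - 36, -31, - 27, - 15.94,- 17/7,-41/17, 20,29, 51 , 59,  65,  75, 81, 81,  99 ] 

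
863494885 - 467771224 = 395723661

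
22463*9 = 202167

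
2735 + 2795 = 5530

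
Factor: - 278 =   -  2^1*139^1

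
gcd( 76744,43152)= 8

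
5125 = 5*1025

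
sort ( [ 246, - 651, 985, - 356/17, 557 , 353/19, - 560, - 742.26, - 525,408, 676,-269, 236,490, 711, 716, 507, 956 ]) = [ - 742.26, - 651,-560, - 525,  -  269, - 356/17,353/19, 236,246,408,490,507,557,  676,711, 716,  956,985] 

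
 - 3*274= - 822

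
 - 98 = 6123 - 6221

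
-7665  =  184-7849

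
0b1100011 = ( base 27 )3i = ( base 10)99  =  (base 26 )3l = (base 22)4B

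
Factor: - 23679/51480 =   -  2^( - 3)*3^1*5^(-1)*11^ (-1)*13^( - 1)*877^1 = - 2631/5720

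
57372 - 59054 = -1682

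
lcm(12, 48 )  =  48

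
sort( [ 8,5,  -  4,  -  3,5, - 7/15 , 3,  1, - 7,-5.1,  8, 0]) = [ - 7, - 5.1, - 4, - 3, - 7/15 , 0,1,3,5 , 5, 8, 8 ]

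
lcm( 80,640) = 640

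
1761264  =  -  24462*(-72 ) 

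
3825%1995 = 1830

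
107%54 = 53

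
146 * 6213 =907098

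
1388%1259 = 129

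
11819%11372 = 447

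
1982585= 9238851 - 7256266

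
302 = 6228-5926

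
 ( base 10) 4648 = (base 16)1228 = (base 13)2167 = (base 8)11050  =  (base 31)4PT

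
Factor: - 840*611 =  - 2^3*3^1*5^1*7^1*13^1*47^1 = - 513240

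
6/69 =2/23 = 0.09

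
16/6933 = 16/6933 = 0.00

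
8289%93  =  12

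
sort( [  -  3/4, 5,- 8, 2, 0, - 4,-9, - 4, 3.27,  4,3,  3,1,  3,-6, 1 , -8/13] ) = [ - 9,-8,  -  6, - 4,-4, - 3/4 , - 8/13,0, 1,1, 2,3,3,3, 3.27, 4,5] 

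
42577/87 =489+34/87=489.39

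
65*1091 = 70915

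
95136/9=31712/3 = 10570.67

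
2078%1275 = 803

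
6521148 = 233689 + 6287459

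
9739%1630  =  1589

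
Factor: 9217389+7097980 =16315369=7^1* 547^1*4261^1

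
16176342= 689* 23478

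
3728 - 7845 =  - 4117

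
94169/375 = 94169/375 = 251.12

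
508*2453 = 1246124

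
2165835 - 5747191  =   - 3581356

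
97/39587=97/39587= 0.00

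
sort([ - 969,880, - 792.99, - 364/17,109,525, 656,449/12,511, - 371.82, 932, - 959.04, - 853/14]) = [ - 969,  -  959.04, - 792.99, - 371.82, - 853/14 , - 364/17, 449/12, 109,511,525, 656,880, 932]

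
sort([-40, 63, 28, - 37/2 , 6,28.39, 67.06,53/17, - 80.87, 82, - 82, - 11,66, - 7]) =[ - 82,-80.87,-40, - 37/2 ,-11 ,-7,53/17,6, 28,28.39,63,66, 67.06,82] 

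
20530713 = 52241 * 393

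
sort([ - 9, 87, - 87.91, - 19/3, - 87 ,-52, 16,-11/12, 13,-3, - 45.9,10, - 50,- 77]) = [ - 87.91, - 87 ,- 77  ,  -  52, - 50, - 45.9, - 9, - 19/3, - 3,-11/12,  10, 13,16,87] 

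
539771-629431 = - 89660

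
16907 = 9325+7582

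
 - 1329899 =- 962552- 367347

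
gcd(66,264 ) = 66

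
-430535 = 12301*( - 35 )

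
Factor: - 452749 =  - 11^1 *79^1*521^1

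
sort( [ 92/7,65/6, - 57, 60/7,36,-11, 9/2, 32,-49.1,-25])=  [ - 57, - 49.1,-25, - 11, 9/2,60/7, 65/6,92/7, 32,36]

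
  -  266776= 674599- 941375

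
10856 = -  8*( - 1357 )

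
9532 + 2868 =12400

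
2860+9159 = 12019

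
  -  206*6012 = -1238472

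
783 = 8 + 775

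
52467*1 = 52467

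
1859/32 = 58+3/32 = 58.09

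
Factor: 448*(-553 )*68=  - 16846592 = -2^8 * 7^2*17^1*79^1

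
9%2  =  1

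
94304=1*94304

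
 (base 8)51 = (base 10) 41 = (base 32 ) 19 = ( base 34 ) 17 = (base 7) 56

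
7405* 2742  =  20304510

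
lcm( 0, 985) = 0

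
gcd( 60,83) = 1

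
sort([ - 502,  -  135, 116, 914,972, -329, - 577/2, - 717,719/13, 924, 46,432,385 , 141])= [ - 717, - 502, - 329, - 577/2, - 135,46, 719/13, 116,141, 385, 432,914,924,  972]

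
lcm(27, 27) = 27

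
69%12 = 9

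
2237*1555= 3478535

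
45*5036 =226620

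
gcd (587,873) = 1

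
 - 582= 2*(-291)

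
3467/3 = 3467/3  =  1155.67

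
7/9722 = 7/9722 = 0.00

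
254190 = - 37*( - 6870)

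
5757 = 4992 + 765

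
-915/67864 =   -  915/67864 = - 0.01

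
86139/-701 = -123 + 84/701 = -  122.88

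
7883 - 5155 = 2728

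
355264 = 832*427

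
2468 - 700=1768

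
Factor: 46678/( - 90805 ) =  - 2^1*5^( - 1 )*11^( - 1)*13^ ( - 1)*127^ (  -  1 )*23339^1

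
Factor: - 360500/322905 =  - 2^2*3^( - 1)*5^2*7^1*11^( - 1 )*19^( - 1) = - 700/627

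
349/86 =4 + 5/86 = 4.06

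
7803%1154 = 879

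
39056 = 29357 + 9699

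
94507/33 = 94507/33= 2863.85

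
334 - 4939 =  - 4605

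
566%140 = 6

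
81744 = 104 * 786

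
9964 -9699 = 265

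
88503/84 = 1053+17/28 = 1053.61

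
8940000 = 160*55875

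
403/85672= 403/85672= 0.00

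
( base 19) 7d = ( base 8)222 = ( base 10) 146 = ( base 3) 12102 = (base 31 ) 4M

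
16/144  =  1/9 = 0.11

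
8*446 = 3568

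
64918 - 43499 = 21419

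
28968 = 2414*12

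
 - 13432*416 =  - 5587712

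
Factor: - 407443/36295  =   - 5^( - 1 )*7^( - 1) *17^( - 1)*47^1*61^( - 1) * 8669^1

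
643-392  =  251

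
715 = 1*715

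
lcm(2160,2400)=21600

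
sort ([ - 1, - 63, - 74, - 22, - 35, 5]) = [ - 74,  -  63, - 35, - 22, - 1, 5]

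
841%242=115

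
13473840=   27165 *496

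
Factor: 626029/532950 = 2^ ( - 1 )*3^(-1)* 5^ ( - 2) * 11^( - 1 )* 17^ ( - 1 )*19^( - 1 )*41^1*15269^1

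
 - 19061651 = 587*( - 32473)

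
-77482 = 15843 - 93325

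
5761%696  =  193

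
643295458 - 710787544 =-67492086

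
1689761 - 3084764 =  - 1395003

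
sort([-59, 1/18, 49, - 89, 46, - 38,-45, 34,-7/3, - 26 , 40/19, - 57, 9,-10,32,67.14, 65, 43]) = [ - 89 , - 59, - 57, - 45, - 38, - 26, - 10,  -  7/3, 1/18, 40/19, 9, 32, 34, 43, 46 , 49 , 65, 67.14]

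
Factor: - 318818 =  - 2^1*17^1*9377^1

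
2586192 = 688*3759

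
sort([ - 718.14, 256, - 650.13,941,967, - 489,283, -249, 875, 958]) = [ - 718.14,  -  650.13,  -  489, - 249,256,283, 875,941,958, 967]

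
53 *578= 30634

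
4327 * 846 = 3660642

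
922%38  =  10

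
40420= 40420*1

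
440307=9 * 48923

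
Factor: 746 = 2^1*373^1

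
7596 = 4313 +3283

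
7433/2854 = 7433/2854 = 2.60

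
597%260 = 77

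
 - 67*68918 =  - 4617506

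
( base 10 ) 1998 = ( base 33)1RI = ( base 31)22e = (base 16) 7ce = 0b11111001110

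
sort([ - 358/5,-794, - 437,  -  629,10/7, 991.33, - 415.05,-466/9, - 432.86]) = [ - 794, - 629, - 437, -432.86, - 415.05, - 358/5, - 466/9,10/7, 991.33 ]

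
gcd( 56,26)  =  2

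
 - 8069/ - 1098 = 8069/1098 = 7.35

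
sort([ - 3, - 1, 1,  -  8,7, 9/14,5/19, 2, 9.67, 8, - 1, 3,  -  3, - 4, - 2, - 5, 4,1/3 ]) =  [ -8,- 5, - 4, - 3, - 3,-2, - 1, - 1, 5/19,1/3,9/14, 1, 2, 3,4,7,8, 9.67]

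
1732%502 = 226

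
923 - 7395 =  - 6472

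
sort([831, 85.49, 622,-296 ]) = [ - 296, 85.49,  622,  831]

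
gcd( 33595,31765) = 5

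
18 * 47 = 846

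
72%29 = 14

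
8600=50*172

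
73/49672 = 73/49672 = 0.00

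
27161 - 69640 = -42479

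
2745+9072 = 11817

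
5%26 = 5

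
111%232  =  111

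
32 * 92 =2944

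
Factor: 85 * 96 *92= 2^7 * 3^1 * 5^1*17^1*23^1 = 750720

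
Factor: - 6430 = - 2^1 * 5^1*643^1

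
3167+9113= 12280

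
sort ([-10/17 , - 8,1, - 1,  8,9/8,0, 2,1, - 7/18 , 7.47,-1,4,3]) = [ - 8, - 1,-1, - 10/17, - 7/18,0, 1, 1  ,  9/8, 2,3,4, 7.47,8] 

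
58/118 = 29/59 = 0.49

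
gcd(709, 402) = 1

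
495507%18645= 10737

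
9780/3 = 3260=3260.00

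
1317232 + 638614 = 1955846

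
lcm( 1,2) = 2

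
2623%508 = 83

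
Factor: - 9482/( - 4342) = 11^1*13^( -1 )*167^( - 1)*431^1 =4741/2171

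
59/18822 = 59/18822 =0.00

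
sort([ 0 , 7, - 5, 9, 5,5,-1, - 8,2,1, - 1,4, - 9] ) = [ - 9, - 8, - 5, - 1, - 1, 0,  1,2, 4, 5 , 5,7,  9 ] 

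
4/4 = 1= 1.00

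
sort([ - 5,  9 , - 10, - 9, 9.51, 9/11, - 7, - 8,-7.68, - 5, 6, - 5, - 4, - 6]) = [ - 10 , - 9, - 8,-7.68, - 7,-6, - 5, - 5, - 5, - 4 , 9/11, 6,  9, 9.51]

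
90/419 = 90/419 = 0.21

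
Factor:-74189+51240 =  - 53^1*433^1 = - 22949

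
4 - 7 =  - 3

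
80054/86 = 40027/43  =  930.86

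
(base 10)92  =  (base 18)52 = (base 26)3e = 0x5C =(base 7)161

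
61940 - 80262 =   -  18322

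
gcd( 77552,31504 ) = 16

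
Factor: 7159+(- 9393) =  - 2234 = - 2^1*1117^1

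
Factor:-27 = -3^3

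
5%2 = 1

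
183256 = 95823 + 87433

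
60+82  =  142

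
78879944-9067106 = 69812838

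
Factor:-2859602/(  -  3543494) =1429801^1*1771747^ ( - 1) = 1429801/1771747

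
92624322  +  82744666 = 175368988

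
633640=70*9052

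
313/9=34 +7/9 = 34.78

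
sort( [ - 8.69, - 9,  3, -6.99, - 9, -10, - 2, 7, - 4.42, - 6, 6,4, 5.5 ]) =[-10 , - 9,-9, - 8.69, - 6.99, - 6, -4.42, - 2,3, 4, 5.5,6, 7 ]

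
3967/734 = 5+ 297/734 = 5.40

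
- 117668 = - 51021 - 66647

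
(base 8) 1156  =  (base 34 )IA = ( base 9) 761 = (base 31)K2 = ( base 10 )622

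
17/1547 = 1/91 = 0.01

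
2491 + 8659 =11150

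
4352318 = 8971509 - 4619191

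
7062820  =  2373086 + 4689734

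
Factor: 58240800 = 2^5 * 3^2*5^2*8089^1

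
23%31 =23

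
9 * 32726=294534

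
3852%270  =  72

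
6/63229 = 6/63229 = 0.00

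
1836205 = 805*2281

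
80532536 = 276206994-195674458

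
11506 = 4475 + 7031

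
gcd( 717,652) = 1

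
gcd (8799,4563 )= 3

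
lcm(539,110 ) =5390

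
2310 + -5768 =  - 3458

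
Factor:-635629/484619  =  -17^( - 1)*29^ (  -  1 )*53^1*67^1 * 179^1 * 983^ (-1) 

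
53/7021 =53/7021 =0.01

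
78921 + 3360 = 82281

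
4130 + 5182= 9312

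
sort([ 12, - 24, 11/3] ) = [ - 24, 11/3, 12]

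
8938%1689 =493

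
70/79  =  70/79  =  0.89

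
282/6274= 141/3137 = 0.04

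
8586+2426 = 11012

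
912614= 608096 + 304518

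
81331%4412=1915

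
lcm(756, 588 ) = 5292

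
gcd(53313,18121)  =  1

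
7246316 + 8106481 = 15352797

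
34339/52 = 660 + 19/52 = 660.37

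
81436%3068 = 1668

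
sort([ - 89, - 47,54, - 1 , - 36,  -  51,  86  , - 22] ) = [ - 89, -51, - 47, - 36, - 22,-1,54,86 ]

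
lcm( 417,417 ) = 417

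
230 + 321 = 551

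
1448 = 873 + 575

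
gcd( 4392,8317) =1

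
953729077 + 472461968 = 1426191045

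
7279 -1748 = 5531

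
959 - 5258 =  - 4299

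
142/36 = 71/18 = 3.94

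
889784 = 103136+786648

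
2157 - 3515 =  - 1358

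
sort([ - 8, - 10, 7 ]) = [ - 10,-8,7 ]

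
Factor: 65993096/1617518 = 2^2*7^ ( - 1)*13^1*29^1*31^( - 1 )*3727^( - 1 )*21881^1 = 32996548/808759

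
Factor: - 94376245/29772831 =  - 3^( - 1) *5^1*11^ (  -  1)*17^(-1)*23^2*31^1*73^( - 1)*727^( - 1 )*1151^1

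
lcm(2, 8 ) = 8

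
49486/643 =76+618/643 = 76.96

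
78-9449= - 9371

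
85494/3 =28498 = 28498.00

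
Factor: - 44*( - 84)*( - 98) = -362208  =  - 2^5*3^1*7^3 * 11^1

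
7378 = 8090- 712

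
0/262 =0  =  0.00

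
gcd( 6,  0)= 6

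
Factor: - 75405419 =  - 75405419^1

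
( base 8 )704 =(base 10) 452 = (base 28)g4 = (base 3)121202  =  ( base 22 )KC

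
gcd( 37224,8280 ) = 72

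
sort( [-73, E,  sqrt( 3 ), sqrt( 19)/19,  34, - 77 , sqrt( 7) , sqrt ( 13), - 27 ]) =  [ - 77, - 73, - 27,sqrt( 19 )/19,sqrt (3), sqrt(7 ), E, sqrt(13 ),  34 ]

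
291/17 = 17 + 2/17=17.12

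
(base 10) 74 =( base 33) 28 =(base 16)4a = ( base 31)2C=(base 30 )2E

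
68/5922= 34/2961 = 0.01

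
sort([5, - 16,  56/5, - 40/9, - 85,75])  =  [  -  85, - 16, - 40/9,5, 56/5,75 ]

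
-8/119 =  - 1 + 111/119=-  0.07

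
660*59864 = 39510240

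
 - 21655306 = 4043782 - 25699088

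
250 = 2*125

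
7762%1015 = 657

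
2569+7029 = 9598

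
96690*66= 6381540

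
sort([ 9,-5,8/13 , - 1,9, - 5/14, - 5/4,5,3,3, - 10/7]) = [ - 5, - 10/7, - 5/4, - 1 , - 5/14,8/13,3,3, 5,9,9 ] 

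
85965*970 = 83386050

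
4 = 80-76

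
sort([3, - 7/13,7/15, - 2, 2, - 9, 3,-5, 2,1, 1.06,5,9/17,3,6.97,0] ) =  [ - 9, - 5,  -  2 ,- 7/13,  0, 7/15, 9/17,1 , 1.06,2,2,  3,3,  3,5,6.97 ]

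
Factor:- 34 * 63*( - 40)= 85680 = 2^4 * 3^2*5^1*7^1*17^1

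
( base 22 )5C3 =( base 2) 101001111111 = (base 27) 3ie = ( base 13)12B9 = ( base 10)2687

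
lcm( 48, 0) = 0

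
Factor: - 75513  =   - 3^1*25171^1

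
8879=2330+6549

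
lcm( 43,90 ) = 3870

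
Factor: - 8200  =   - 2^3*5^2*41^1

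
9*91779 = 826011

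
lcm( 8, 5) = 40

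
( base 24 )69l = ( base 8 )7155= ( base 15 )1163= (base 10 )3693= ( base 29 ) 4ba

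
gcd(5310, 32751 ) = 9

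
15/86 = 15/86 = 0.17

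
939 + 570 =1509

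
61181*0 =0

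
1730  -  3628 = - 1898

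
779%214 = 137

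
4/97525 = 4/97525 = 0.00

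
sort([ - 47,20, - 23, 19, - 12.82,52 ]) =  [ - 47,  -  23, - 12.82,19,20  ,  52 ] 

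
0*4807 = 0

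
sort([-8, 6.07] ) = [ - 8, 6.07]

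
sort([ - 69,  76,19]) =[- 69,19, 76]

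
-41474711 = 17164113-58638824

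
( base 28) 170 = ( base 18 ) 308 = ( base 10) 980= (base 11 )811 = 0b1111010100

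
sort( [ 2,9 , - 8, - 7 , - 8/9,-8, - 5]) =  [ - 8 , - 8, - 7, - 5, - 8/9,2, 9 ] 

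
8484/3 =2828 =2828.00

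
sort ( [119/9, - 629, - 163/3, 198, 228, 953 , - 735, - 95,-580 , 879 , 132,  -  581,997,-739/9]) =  [- 735, - 629 ,- 581, - 580,-95, - 739/9,-163/3 , 119/9,132, 198, 228,879, 953 , 997] 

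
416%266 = 150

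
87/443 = 87/443  =  0.20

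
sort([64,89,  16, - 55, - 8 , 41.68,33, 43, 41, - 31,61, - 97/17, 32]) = [ - 55,-31, - 8, - 97/17 , 16, 32,33,41, 41.68, 43, 61, 64 , 89]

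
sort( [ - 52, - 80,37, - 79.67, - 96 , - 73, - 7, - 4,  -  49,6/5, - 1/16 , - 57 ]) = [ - 96, - 80, - 79.67, - 73, - 57, - 52 , - 49,- 7 , - 4 , - 1/16,6/5 , 37] 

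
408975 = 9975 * 41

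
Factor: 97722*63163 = 2^1*3^2*61^1*83^1*89^1*761^1=6172414686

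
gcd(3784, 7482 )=86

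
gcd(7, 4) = 1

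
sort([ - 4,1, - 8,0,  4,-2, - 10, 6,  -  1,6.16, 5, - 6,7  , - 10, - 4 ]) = [ - 10, - 10,  -  8, - 6,  -  4, - 4, - 2 , - 1,0,1, 4,5,6,6.16, 7]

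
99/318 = 33/106  =  0.31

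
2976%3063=2976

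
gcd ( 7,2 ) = 1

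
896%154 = 126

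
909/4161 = 303/1387  =  0.22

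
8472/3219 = 2 + 678/1073 =2.63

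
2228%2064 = 164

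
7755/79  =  7755/79 = 98.16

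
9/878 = 9/878 = 0.01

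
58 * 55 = 3190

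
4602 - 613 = 3989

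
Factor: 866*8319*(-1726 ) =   -  12434542404  =  - 2^2*3^1*47^1*59^1*433^1*863^1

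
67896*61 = 4141656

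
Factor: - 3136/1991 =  -2^6*7^2*11^( - 1)*181^( - 1 ) 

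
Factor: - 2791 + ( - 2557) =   -  2^2*7^1*191^1 = - 5348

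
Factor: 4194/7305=1398/2435 = 2^1 *3^1*5^( - 1) * 233^1*487^( -1) 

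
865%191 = 101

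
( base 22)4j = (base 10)107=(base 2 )1101011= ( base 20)57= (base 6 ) 255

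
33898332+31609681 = 65508013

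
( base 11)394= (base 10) 466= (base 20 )136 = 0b111010010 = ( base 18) 17G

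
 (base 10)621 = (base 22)165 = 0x26D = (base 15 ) 2b6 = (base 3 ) 212000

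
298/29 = 298/29 =10.28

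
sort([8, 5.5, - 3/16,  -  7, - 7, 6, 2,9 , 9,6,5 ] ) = [ - 7,-7,  -  3/16, 2 , 5,5.5, 6,6,8,9,9 ]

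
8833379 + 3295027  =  12128406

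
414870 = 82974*5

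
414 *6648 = 2752272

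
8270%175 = 45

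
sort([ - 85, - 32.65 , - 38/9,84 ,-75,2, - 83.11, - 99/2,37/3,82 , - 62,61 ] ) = [ - 85, - 83.11, -75, - 62, - 99/2, - 32.65,  -  38/9,2,37/3, 61,82, 84]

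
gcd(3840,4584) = 24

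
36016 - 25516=10500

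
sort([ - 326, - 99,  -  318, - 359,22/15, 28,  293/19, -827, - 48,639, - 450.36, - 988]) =[  -  988, - 827, - 450.36 , - 359, - 326, - 318, - 99, - 48, 22/15,293/19, 28,  639]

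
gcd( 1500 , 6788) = 4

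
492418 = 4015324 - 3522906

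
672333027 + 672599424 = 1344932451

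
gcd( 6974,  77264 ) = 22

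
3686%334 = 12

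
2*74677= 149354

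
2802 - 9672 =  - 6870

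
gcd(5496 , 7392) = 24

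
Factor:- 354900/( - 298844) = 975/821 = 3^1*5^2*13^1*821^( - 1) 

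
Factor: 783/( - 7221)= - 9/83 = - 3^2*83^( - 1) 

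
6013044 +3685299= 9698343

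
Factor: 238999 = 199^1*1201^1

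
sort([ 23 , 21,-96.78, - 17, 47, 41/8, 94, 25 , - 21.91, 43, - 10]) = [ - 96.78, - 21.91, - 17, - 10, 41/8, 21 , 23,  25,  43 , 47, 94] 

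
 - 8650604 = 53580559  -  62231163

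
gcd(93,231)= 3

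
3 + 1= 4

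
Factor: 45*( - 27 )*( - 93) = 112995 =3^6*5^1  *  31^1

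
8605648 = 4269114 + 4336534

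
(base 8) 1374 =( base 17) 2ag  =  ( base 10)764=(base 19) 224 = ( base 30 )pe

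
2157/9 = 719/3 = 239.67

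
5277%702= 363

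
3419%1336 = 747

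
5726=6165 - 439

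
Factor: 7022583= 3^2  *  780287^1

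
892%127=3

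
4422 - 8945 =-4523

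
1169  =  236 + 933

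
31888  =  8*3986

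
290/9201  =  290/9201 = 0.03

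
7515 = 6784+731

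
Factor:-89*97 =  - 89^1 * 97^1 = - 8633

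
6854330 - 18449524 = -11595194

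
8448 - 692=7756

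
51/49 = 1 + 2/49 = 1.04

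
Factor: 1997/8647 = 1997^1*8647^( -1 )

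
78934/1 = 78934 =78934.00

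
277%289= 277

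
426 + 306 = 732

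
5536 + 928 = 6464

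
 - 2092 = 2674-4766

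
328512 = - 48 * ( - 6844 ) 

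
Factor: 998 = 2^1*499^1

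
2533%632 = 5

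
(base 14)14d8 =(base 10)3718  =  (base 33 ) 3DM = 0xE86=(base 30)43s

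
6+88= 94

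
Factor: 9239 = 9239^1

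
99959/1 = 99959=99959.00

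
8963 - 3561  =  5402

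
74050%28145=17760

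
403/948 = 403/948 = 0.43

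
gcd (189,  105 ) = 21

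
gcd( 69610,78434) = 2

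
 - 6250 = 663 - 6913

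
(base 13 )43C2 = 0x24ED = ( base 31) 9pt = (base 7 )36363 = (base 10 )9453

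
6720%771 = 552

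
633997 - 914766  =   - 280769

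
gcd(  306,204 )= 102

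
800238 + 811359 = 1611597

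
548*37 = 20276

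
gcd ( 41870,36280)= 10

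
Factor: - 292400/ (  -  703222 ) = 2^3 * 5^2*13^(-1)*37^( - 1) = 200/481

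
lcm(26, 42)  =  546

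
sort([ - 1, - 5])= [- 5, - 1 ]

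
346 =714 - 368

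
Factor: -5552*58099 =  - 322565648 =-  2^4*347^1*58099^1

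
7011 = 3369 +3642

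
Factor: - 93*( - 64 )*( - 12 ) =  -  71424 = -2^8*3^2*31^1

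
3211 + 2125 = 5336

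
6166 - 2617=3549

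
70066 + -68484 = 1582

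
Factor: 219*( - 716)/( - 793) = 2^2*3^1*13^( - 1)*61^ ( - 1)*73^1*179^1 = 156804/793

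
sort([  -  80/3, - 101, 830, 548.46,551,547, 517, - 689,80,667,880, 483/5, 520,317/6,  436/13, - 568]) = [ - 689, - 568, - 101  ,-80/3,436/13, 317/6, 80,483/5,517 , 520,  547,548.46, 551, 667, 830,880]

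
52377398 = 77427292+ - 25049894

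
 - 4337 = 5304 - 9641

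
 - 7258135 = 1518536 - 8776671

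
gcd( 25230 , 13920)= 870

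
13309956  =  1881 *7076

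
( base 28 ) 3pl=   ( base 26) 4E5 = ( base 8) 6001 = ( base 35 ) 2hs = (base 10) 3073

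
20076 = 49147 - 29071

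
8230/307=8230/307=26.81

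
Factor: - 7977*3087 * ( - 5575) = 3^3 * 5^2*7^3 * 223^1 * 2659^1 = 137284369425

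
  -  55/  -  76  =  55/76  =  0.72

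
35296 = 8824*4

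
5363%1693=284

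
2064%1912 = 152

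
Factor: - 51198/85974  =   - 53/89 = - 53^1*89^( - 1)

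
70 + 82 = 152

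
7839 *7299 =57216861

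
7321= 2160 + 5161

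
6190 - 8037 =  - 1847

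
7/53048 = 7/53048 = 0.00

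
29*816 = 23664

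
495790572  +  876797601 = 1372588173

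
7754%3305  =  1144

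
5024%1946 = 1132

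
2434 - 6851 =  - 4417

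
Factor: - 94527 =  - 3^5*389^1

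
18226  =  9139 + 9087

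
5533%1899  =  1735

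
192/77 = 2 + 38/77= 2.49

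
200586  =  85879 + 114707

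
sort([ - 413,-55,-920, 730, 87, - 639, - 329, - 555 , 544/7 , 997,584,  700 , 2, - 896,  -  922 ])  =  [ - 922,-920 ,-896, - 639,  -  555,-413 , - 329, - 55, 2,544/7, 87,584,700 , 730,997 ]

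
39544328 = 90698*436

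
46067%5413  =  2763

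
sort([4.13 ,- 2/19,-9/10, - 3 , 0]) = [ - 3, - 9/10,  -  2/19,0  ,  4.13 ] 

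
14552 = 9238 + 5314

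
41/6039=41/6039 = 0.01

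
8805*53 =466665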